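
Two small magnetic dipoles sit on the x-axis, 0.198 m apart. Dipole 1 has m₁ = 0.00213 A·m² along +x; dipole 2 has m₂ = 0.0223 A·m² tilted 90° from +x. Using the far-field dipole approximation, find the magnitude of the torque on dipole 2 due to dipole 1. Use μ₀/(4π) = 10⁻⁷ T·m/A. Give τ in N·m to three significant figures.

τ ≈ 1.22×10⁻⁹ N·m

Dipole B is on the axis of dipole A, so B₁ there is axial: B₁ = (μ₀/4π)·2m₁/r³ along +x.
B₁ = 2(10⁻⁷)(0.00213)/(0.198)³ = 5.488×10⁻⁸ T.
τ = m₂ B₁ sinθ.
τ = (0.0223)(5.488×10⁻⁸)·sin90° = 1.224×10⁻⁹ N·m.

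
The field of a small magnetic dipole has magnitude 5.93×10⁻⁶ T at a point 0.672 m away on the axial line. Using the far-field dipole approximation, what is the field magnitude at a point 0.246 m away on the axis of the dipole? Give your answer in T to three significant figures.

Dipole fields scale as 1/r³ in the far field; the geometry is the same at both points.
B₂ = B₁ · (r₁/r₂)³ = 5.93×10⁻⁶ · (0.672/0.246)³.
(r₁/r₂)³ = (2.732)³ = 20.38.
B₂ ≈ 1.209×10⁻⁴ T.

B ≈ 1.21×10⁻⁴ T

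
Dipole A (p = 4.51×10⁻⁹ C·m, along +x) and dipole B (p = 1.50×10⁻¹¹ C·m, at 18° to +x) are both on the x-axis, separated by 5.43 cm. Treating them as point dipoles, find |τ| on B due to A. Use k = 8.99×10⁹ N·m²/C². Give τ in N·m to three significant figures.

The second dipole sits on the axis of the first, so the field there is axial: E₁ = 2kp₁/r³ along +x.
E₁ = 2(8.99×10⁹)(4.51×10⁻⁹)/(0.0543)³ = 5.065×10⁵ N/C.
Torque on the second dipole: τ = p₂ E₁ sinθ.
τ = (1.50×10⁻¹¹)(5.065×10⁵)·sin18° = 2.348×10⁻⁶ N·m.

τ ≈ 2.35×10⁻⁶ N·m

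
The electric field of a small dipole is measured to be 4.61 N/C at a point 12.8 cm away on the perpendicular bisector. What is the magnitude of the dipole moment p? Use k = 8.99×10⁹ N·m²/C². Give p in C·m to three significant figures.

In the equatorial plane E = kp/r³, so p = Er³/(k).
p = (4.61)·(0.128)³ / (8.99×10⁹) = 1.075×10⁻¹² C·m.

p ≈ 1.08×10⁻¹² C·m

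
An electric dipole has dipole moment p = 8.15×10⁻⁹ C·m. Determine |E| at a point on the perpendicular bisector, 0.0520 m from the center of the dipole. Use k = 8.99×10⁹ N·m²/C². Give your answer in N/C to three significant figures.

In the equatorial plane E = kp/r³.
E = (8.99×10⁹)(8.15×10⁻⁹) / (0.0520)³ = 5.211×10⁵ N/C.

E ≈ 5.21×10⁵ N/C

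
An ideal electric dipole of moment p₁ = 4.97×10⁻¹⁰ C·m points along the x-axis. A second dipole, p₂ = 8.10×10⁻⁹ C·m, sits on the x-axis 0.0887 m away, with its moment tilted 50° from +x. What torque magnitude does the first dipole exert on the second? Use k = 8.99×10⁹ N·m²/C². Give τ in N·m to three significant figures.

The second dipole sits on the axis of the first, so the field there is axial: E₁ = 2kp₁/r³ along +x.
E₁ = 2(8.99×10⁹)(4.97×10⁻¹⁰)/(0.0887)³ = 1.280×10⁴ N/C.
Torque on the second dipole: τ = p₂ E₁ sinθ.
τ = (8.10×10⁻⁹)(1.280×10⁴)·sin50° = 7.945×10⁻⁵ N·m.

τ ≈ 7.95×10⁻⁵ N·m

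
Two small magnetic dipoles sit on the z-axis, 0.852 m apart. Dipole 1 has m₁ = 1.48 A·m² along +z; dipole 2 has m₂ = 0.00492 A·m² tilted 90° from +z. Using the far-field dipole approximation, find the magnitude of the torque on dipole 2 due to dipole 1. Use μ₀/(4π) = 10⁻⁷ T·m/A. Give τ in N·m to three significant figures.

τ ≈ 2.35×10⁻⁹ N·m

Dipole B is on the axis of dipole A, so B₁ there is axial: B₁ = (μ₀/4π)·2m₁/r³ along +z.
B₁ = 2(10⁻⁷)(1.48)/(0.852)³ = 4.786×10⁻⁷ T.
τ = m₂ B₁ sinθ.
τ = (0.00492)(4.786×10⁻⁷)·sin90° = 2.355×10⁻⁹ N·m.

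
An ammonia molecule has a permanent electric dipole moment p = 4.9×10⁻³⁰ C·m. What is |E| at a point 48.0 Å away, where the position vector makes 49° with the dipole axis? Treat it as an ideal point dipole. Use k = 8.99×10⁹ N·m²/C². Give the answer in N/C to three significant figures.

E ≈ 6.03×10⁵ N/C

At angle θ the dipole field magnitude is E = (kp/r³)·√(1 + 3cos²θ).
kp/r³ = (8.99×10⁹)(4.90×10⁻³⁰) / (4.80×10⁻⁹)³ = 3.983×10⁵ N/C.
√(1 + 3cos²49°) = √(1 + 3·0.4304) = √2.2912 ≈ 1.5137.
E ≈ 3.983×10⁵ × 1.514 = 6.029×10⁵ N/C.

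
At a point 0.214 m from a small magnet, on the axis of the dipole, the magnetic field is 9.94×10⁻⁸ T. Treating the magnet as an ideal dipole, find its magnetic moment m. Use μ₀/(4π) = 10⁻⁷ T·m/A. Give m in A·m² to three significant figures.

On axis B = (μ₀/4π)·2m/r³, so m = Br³·4π/(μ₀·2).
m = (9.94×10⁻⁸)·(0.214)³ / (2·10⁻⁷) = 0.004871 A·m².

m ≈ 0.00487 A·m²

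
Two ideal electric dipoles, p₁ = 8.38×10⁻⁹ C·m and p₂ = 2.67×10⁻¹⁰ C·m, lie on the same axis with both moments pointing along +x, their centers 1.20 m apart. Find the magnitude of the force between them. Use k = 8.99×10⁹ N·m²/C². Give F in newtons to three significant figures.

F ≈ 5.82×10⁻⁸ N

On-axis field of dipole 1 at distance r: E = 2kp₁/r³. Force on dipole 2 is F = p₂·dE/dr (gradient along axis).
dE/dr = −6kp₁/r⁴, so |F| = 6kp₁p₂/r⁴ (attractive for aligned moments).
F = 6(8.99×10⁹)(8.38×10⁻⁹)(2.67×10⁻¹⁰)/(1.20)⁴ = 5.820×10⁻⁸ N.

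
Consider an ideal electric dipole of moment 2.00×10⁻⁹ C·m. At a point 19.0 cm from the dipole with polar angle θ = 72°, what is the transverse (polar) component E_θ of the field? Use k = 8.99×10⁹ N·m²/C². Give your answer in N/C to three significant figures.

E_θ ≈ 2490 N/C

For a dipole, E_θ = (kp sinθ)/r³.
kp/r³ = (8.99×10⁹)(2.00×10⁻⁹)/(0.190)³ = 2621 N/C.
E_θ = 2621·sin72° = 2493 N/C.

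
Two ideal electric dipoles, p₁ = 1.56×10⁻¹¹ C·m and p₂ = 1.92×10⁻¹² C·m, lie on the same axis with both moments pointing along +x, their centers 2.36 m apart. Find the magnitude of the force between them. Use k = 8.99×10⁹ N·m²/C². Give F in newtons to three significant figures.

On-axis field of dipole 1 at distance r: E = 2kp₁/r³. Force on dipole 2 is F = p₂·dE/dr (gradient along axis).
dE/dr = −6kp₁/r⁴, so |F| = 6kp₁p₂/r⁴ (attractive for aligned moments).
F = 6(8.99×10⁹)(1.56×10⁻¹¹)(1.92×10⁻¹²)/(2.36)⁴ = 5.208×10⁻¹⁴ N.

F ≈ 5.21×10⁻¹⁴ N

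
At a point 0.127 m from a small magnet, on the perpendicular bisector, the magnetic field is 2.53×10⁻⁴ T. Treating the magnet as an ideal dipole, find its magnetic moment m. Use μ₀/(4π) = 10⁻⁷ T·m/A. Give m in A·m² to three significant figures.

m ≈ 5.18 A·m²

In the equatorial plane B = (μ₀/4π)·m/r³, so m = Br³·4π/(μ₀).
m = (2.53×10⁻⁴)·(0.127)³ / (10⁻⁷) = 5.182 A·m².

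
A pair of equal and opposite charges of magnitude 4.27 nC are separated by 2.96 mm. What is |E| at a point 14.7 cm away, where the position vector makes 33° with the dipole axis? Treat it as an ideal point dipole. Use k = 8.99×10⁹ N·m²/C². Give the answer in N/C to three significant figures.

E ≈ 63.1 N/C

Dipole moment p = qd = (4.27×10⁻⁹ C)(0.00296 m) = 1.264×10⁻¹¹ C·m.
At angle θ the dipole field magnitude is E = (kp/r³)·√(1 + 3cos²θ).
kp/r³ = (8.99×10⁹)(1.264×10⁻¹¹) / (0.147)³ = 35.77 N/C.
√(1 + 3cos²33°) = √(1 + 3·0.7034) = √3.1101 ≈ 1.7635.
E ≈ 35.77 × 1.764 = 63.09 N/C.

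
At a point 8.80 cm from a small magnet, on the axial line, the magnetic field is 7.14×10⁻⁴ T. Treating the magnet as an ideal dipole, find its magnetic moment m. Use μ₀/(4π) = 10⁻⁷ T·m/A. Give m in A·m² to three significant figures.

On axis B = (μ₀/4π)·2m/r³, so m = Br³·4π/(μ₀·2).
m = (7.14×10⁻⁴)·(0.0880)³ / (2·10⁻⁷) = 2.433 A·m².

m ≈ 2.43 A·m²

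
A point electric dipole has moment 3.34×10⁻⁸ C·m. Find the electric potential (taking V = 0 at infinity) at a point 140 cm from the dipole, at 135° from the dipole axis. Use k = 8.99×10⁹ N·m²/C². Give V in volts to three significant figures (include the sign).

The dipole potential is V = kp cosθ / r².
V = (8.99×10⁹)(3.34×10⁻⁸)·cos135° / (1.40)² = -108.3 V.

V ≈ -108 V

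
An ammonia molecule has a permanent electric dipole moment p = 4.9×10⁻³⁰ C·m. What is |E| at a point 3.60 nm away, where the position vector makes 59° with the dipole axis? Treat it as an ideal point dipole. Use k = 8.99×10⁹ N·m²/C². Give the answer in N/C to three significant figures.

At angle θ the dipole field magnitude is E = (kp/r³)·√(1 + 3cos²θ).
kp/r³ = (8.99×10⁹)(4.90×10⁻³⁰) / (3.60×10⁻⁹)³ = 9.442×10⁵ N/C.
√(1 + 3cos²59°) = √(1 + 3·0.2653) = √1.7958 ≈ 1.3401.
E ≈ 9.442×10⁵ × 1.340 = 1.265×10⁶ N/C.

E ≈ 1.27×10⁶ N/C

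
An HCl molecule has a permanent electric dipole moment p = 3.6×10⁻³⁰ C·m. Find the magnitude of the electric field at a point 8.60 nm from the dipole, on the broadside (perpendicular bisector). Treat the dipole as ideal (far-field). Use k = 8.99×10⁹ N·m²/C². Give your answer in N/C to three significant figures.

On the perpendicular bisector E = kp/r³ (half the axial value at the same distance).
E = (8.99×10⁹)(3.60×10⁻³⁰) / (8.60×10⁻⁹)³ = 5.088×10⁴ N/C.

E ≈ 5.09×10⁴ N/C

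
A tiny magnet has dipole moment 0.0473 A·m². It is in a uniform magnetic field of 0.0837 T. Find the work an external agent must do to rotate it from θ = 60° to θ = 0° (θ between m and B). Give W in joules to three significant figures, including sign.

W ≈ -0.00198 J

W_ext = ΔU = −mB cosθ₂ + mB cosθ₁ = mB(cosθ₁ − cosθ₂).
W = (0.0473)(0.0837)·(cos60° − cos0°) = (0.003959)·(-0.5000) = -0.001980 J.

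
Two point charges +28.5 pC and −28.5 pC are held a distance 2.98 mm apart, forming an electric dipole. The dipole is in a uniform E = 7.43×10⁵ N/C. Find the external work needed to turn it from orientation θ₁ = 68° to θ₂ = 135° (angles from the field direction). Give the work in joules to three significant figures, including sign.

Dipole moment p = qd = (2.85×10⁻¹¹ C)(0.00298 m) = 8.493×10⁻¹⁴ C·m.
W_ext = ΔU = U(θ₂) − U(θ₁) = −pE cosθ₂ − (−pE cosθ₁) = pE(cosθ₁ − cosθ₂).
W = (8.493×10⁻¹⁴)(7.43×10⁵)·(cos68° − cos135°) = (6.310×10⁻⁸)·(+1.0817) = 6.826×10⁻⁸ J.

W ≈ 6.83×10⁻⁸ J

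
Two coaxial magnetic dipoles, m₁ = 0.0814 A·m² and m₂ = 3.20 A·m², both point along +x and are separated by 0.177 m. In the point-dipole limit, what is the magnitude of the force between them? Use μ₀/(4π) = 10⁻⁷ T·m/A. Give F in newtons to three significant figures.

On-axis B of dipole 1: B = (μ₀/4π)·2m₁/r³. Force on dipole 2: F = m₂·dB/dr.
dB/dr = −(μ₀/4π)·6m₁/r⁴, so |F| = (μ₀/4π)·6m₁m₂/r⁴.
F = 6(10⁻⁷)(0.0814)(3.20)/(0.177)⁴ = 1.592×10⁻⁴ N.

F ≈ 1.59×10⁻⁴ N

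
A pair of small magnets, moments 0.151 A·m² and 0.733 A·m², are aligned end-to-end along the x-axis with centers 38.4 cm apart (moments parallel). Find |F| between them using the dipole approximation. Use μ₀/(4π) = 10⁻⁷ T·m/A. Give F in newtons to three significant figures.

On-axis B of dipole 1: B = (μ₀/4π)·2m₁/r³. Force on dipole 2: F = m₂·dB/dr.
dB/dr = −(μ₀/4π)·6m₁/r⁴, so |F| = (μ₀/4π)·6m₁m₂/r⁴.
F = 6(10⁻⁷)(0.151)(0.733)/(0.384)⁴ = 3.054×10⁻⁶ N.

F ≈ 3.05×10⁻⁶ N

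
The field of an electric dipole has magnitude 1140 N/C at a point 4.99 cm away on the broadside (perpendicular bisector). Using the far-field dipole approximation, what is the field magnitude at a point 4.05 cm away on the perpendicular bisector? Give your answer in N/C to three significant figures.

E ≈ 2130 N/C

Dipole fields scale as 1/r³ in the far field; the geometry is the same at both points.
E₂ = E₁ · (r₁/r₂)³ = 1140 · (4.99/4.05)³.
(r₁/r₂)³ = (1.232)³ = 1.87.
E₂ ≈ 2132 N/C.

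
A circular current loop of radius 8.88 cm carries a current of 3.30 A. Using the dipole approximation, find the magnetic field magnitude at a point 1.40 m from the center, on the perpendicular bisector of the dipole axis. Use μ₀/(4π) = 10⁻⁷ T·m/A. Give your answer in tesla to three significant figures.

Magnetic moment m = IA = Iπa² = (3.30)·π·(0.0888)² = 0.08175 A·m².
In the equatorial plane B = (μ₀/4π)·m/r³ (half the axial value).
B = (10⁻⁷)·(0.08175) / (1.40)³ = 2.979×10⁻⁹ T.

B ≈ 2.98×10⁻⁹ T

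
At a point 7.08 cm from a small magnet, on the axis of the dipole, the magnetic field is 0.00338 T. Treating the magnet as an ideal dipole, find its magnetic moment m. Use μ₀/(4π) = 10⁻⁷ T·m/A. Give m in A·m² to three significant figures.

On axis B = (μ₀/4π)·2m/r³, so m = Br³·4π/(μ₀·2).
m = (0.00338)·(0.0708)³ / (2·10⁻⁷) = 5.998 A·m².

m ≈ 6.00 A·m²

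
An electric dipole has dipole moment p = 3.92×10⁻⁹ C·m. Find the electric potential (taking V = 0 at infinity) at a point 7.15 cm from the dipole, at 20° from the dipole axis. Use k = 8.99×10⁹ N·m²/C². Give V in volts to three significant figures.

The dipole potential is V = kp cosθ / r².
V = (8.99×10⁹)(3.92×10⁻⁹)·cos20° / (0.0715)² = 6478 V.

V ≈ 6480 V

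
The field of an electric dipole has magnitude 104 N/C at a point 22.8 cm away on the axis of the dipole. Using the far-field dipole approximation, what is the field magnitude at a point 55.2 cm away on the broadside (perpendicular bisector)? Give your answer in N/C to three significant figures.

E ≈ 3.66 N/C

Dipole fields scale as 1/r³ in the far field.
The axial field is twice the equatorial field at the same r, so the geometry factor is 1/2.
E₂ = E₁ · (1/2) · (r₁/r₂)³ = 104 · 0.5 · (22.8/55.2)³.
(r₁/r₂)³ = (0.413)³ = 0.07047.
E₂ ≈ 3.664 N/C.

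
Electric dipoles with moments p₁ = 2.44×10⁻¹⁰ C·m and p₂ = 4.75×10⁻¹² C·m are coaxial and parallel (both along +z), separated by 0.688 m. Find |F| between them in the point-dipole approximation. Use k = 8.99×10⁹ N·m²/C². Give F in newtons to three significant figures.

F ≈ 2.79×10⁻¹⁰ N

On-axis field of dipole 1 at distance r: E = 2kp₁/r³. Force on dipole 2 is F = p₂·dE/dr (gradient along axis).
dE/dr = −6kp₁/r⁴, so |F| = 6kp₁p₂/r⁴ (attractive for aligned moments).
F = 6(8.99×10⁹)(2.44×10⁻¹⁰)(4.75×10⁻¹²)/(0.688)⁴ = 2.790×10⁻¹⁰ N.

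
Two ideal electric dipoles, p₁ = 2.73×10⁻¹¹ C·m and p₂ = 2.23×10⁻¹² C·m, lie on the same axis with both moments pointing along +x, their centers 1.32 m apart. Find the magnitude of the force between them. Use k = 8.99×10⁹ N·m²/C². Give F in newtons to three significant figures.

F ≈ 1.08×10⁻¹² N

On-axis field of dipole 1 at distance r: E = 2kp₁/r³. Force on dipole 2 is F = p₂·dE/dr (gradient along axis).
dE/dr = −6kp₁/r⁴, so |F| = 6kp₁p₂/r⁴ (attractive for aligned moments).
F = 6(8.99×10⁹)(2.73×10⁻¹¹)(2.23×10⁻¹²)/(1.32)⁴ = 1.082×10⁻¹² N.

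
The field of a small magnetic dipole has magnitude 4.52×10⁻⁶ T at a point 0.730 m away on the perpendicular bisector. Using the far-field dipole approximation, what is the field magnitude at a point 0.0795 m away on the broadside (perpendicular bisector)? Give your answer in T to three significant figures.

B ≈ 0.00350 T

Dipole fields scale as 1/r³ in the far field; the geometry is the same at both points.
B₂ = B₁ · (r₁/r₂)³ = 4.52×10⁻⁶ · (0.730/0.0795)³.
(r₁/r₂)³ = (9.182)³ = 774.2.
B₂ ≈ 0.003499 T.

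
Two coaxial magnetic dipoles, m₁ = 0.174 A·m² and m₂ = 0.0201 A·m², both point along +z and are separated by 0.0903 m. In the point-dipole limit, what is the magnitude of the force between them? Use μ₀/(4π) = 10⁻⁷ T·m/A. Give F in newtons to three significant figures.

On-axis B of dipole 1: B = (μ₀/4π)·2m₁/r³. Force on dipole 2: F = m₂·dB/dr.
dB/dr = −(μ₀/4π)·6m₁/r⁴, so |F| = (μ₀/4π)·6m₁m₂/r⁴.
F = 6(10⁻⁷)(0.174)(0.0201)/(0.0903)⁴ = 3.156×10⁻⁵ N.

F ≈ 3.16×10⁻⁵ N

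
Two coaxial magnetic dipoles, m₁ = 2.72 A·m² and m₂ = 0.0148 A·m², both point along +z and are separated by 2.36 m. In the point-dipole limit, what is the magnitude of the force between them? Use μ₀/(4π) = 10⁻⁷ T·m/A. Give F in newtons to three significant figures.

F ≈ 7.79×10⁻¹⁰ N

On-axis B of dipole 1: B = (μ₀/4π)·2m₁/r³. Force on dipole 2: F = m₂·dB/dr.
dB/dr = −(μ₀/4π)·6m₁/r⁴, so |F| = (μ₀/4π)·6m₁m₂/r⁴.
F = 6(10⁻⁷)(2.72)(0.0148)/(2.36)⁴ = 7.786×10⁻¹⁰ N.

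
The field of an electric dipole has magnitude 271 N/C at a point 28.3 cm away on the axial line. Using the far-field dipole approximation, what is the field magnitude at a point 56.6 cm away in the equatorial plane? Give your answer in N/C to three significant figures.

E ≈ 16.9 N/C

Dipole fields scale as 1/r³ in the far field.
The axial field is twice the equatorial field at the same r, so the geometry factor is 1/2.
E₂ = E₁ · (1/2) · (r₁/r₂)³ = 271 · 0.5 · (28.3/56.6)³.
(r₁/r₂)³ = (0.5)³ = 0.125.
E₂ ≈ 16.94 N/C.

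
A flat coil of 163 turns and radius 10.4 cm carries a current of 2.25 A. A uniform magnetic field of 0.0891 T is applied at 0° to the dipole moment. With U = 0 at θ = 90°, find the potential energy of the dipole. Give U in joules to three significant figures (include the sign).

U ≈ -1.11 J

m = NIA = NIπa² = 163·(2.25)·π·(0.104)² = 12.46 A·m².
U = −m·B = −mB cosθ.
U = −(12.46)(0.0891)·cos0° = -1.110 J.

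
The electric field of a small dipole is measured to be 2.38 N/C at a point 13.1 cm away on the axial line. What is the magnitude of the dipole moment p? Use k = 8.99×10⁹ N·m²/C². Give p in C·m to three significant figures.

p ≈ 2.98×10⁻¹³ C·m

On axis E = 2kp/r³, so p = Er³/(2k).
p = (2.38)·(0.131)³ / (2·8.99×10⁹) = 2.976×10⁻¹³ C·m.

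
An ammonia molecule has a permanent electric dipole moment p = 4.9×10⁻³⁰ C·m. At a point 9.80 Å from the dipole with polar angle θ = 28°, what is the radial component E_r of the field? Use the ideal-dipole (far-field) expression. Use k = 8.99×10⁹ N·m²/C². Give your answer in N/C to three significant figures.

E_r ≈ 8.26×10⁷ N/C

For a dipole, E_r = (2kp cosθ)/r³.
kp/r³ = (8.99×10⁹)(4.90×10⁻³⁰)/(9.80×10⁻¹⁰)³ = 4.680×10⁷ N/C.
E_r = 2·4.680×10⁷·cos28° = 8.265×10⁷ N/C.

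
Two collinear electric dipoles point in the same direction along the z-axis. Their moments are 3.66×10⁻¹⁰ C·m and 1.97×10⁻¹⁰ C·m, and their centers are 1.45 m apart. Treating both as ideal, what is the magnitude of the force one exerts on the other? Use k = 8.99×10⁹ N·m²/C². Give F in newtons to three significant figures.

On-axis field of dipole 1 at distance r: E = 2kp₁/r³. Force on dipole 2 is F = p₂·dE/dr (gradient along axis).
dE/dr = −6kp₁/r⁴, so |F| = 6kp₁p₂/r⁴ (attractive for aligned moments).
F = 6(8.99×10⁹)(3.66×10⁻¹⁰)(1.97×10⁻¹⁰)/(1.45)⁴ = 8.798×10⁻¹⁰ N.

F ≈ 8.80×10⁻¹⁰ N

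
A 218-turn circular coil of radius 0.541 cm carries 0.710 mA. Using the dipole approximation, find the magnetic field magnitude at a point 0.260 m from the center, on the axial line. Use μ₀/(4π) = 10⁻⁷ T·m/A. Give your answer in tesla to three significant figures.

B ≈ 1.62×10⁻¹⁰ T

m = NIA = NIπa² = 218·(7.10×10⁻⁴)·π·(0.00541)² = 1.423×10⁻⁵ A·m².
On axis B = (μ₀/4π)·2m/r³.
B = 2·(10⁻⁷)·(1.423×10⁻⁵) / (0.260)³ = 1.619×10⁻¹⁰ T.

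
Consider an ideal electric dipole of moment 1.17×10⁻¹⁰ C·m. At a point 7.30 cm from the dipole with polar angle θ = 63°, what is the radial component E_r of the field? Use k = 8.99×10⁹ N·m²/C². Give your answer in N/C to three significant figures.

E_r ≈ 2460 N/C

For a dipole, E_r = (2kp cosθ)/r³.
kp/r³ = (8.99×10⁹)(1.17×10⁻¹⁰)/(0.0730)³ = 2704 N/C.
E_r = 2·2704·cos63° = 2455 N/C.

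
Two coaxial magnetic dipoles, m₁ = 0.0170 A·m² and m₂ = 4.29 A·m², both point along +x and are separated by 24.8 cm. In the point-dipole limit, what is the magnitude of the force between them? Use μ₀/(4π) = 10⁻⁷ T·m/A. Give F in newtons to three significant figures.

On-axis B of dipole 1: B = (μ₀/4π)·2m₁/r³. Force on dipole 2: F = m₂·dB/dr.
dB/dr = −(μ₀/4π)·6m₁/r⁴, so |F| = (μ₀/4π)·6m₁m₂/r⁴.
F = 6(10⁻⁷)(0.0170)(4.29)/(0.248)⁴ = 1.157×10⁻⁵ N.

F ≈ 1.16×10⁻⁵ N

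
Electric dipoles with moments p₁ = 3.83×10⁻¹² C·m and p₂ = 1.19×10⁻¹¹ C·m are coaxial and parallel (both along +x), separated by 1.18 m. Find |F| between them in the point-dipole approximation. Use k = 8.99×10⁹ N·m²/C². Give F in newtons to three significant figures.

On-axis field of dipole 1 at distance r: E = 2kp₁/r³. Force on dipole 2 is F = p₂·dE/dr (gradient along axis).
dE/dr = −6kp₁/r⁴, so |F| = 6kp₁p₂/r⁴ (attractive for aligned moments).
F = 6(8.99×10⁹)(3.83×10⁻¹²)(1.19×10⁻¹¹)/(1.18)⁴ = 1.268×10⁻¹² N.

F ≈ 1.27×10⁻¹² N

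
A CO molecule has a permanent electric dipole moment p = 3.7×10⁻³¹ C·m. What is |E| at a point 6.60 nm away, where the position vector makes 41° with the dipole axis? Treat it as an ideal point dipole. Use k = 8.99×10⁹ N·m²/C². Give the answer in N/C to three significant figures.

E ≈ 1.90×10⁴ N/C

At angle θ the dipole field magnitude is E = (kp/r³)·√(1 + 3cos²θ).
kp/r³ = (8.99×10⁹)(3.70×10⁻³¹) / (6.60×10⁻⁹)³ = 1.157×10⁴ N/C.
√(1 + 3cos²41°) = √(1 + 3·0.5696) = √2.7088 ≈ 1.6458.
E ≈ 1.157×10⁴ × 1.646 = 1.904×10⁴ N/C.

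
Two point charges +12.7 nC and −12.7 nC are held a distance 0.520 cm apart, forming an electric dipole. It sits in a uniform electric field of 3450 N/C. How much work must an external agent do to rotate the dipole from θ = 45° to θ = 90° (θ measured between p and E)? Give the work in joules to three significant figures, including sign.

Dipole moment p = qd = (1.27×10⁻⁸ C)(0.00520 m) = 6.604×10⁻¹¹ C·m.
W_ext = ΔU = U(θ₂) − U(θ₁) = −pE cosθ₂ − (−pE cosθ₁) = pE(cosθ₁ − cosθ₂).
W = (6.604×10⁻¹¹)(3450)·(cos45° − cos90°) = (2.278×10⁻⁷)·(+0.7071) = 1.611×10⁻⁷ J.

W ≈ 1.61×10⁻⁷ J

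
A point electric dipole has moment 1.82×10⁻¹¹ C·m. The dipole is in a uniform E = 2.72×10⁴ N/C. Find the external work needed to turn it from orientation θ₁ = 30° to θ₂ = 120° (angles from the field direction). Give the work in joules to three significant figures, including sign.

W ≈ 6.76×10⁻⁷ J

W_ext = ΔU = U(θ₂) − U(θ₁) = −pE cosθ₂ − (−pE cosθ₁) = pE(cosθ₁ − cosθ₂).
W = (1.82×10⁻¹¹)(2.72×10⁴)·(cos30° − cos120°) = (4.950×10⁻⁷)·(+1.3660) = 6.762×10⁻⁷ J.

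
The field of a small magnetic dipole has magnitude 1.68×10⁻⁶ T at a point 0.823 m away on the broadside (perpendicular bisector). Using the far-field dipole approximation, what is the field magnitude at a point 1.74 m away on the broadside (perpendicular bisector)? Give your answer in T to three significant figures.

Dipole fields scale as 1/r³ in the far field; the geometry is the same at both points.
B₂ = B₁ · (r₁/r₂)³ = 1.68×10⁻⁶ · (0.823/1.74)³.
(r₁/r₂)³ = (0.473)³ = 0.1058.
B₂ ≈ 1.778×10⁻⁷ T.

B ≈ 1.78×10⁻⁷ T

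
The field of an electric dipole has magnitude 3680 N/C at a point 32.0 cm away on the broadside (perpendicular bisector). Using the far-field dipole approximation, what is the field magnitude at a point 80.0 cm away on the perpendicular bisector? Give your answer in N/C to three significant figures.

Dipole fields scale as 1/r³ in the far field; the geometry is the same at both points.
E₂ = E₁ · (r₁/r₂)³ = 3680 · (32.0/80.0)³.
(r₁/r₂)³ = (0.4)³ = 0.064.
E₂ ≈ 235.5 N/C.

E ≈ 236 N/C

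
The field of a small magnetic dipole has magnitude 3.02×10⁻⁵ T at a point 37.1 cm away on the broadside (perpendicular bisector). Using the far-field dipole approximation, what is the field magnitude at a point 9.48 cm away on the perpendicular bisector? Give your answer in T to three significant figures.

B ≈ 0.00181 T

Dipole fields scale as 1/r³ in the far field; the geometry is the same at both points.
B₂ = B₁ · (r₁/r₂)³ = 3.02×10⁻⁵ · (37.1/9.48)³.
(r₁/r₂)³ = (3.914)³ = 59.94.
B₂ ≈ 0.001810 T.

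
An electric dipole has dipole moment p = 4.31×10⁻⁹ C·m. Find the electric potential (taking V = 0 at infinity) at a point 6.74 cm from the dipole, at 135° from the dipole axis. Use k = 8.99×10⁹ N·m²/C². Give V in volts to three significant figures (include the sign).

The dipole potential is V = kp cosθ / r².
V = (8.99×10⁹)(4.31×10⁻⁹)·cos135° / (0.0674)² = -6031 V.

V ≈ -6030 V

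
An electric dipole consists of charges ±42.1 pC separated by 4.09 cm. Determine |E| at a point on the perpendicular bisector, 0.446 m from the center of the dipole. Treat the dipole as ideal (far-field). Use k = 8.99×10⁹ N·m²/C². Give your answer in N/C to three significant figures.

E ≈ 0.174 N/C

Dipole moment p = qd = (4.21×10⁻¹¹ C)(0.0409 m) = 1.722×10⁻¹² C·m.
On the perpendicular bisector E = kp/r³ (half the axial value at the same distance).
E = (8.99×10⁹)(1.722×10⁻¹²) / (0.446)³ = 0.1745 N/C.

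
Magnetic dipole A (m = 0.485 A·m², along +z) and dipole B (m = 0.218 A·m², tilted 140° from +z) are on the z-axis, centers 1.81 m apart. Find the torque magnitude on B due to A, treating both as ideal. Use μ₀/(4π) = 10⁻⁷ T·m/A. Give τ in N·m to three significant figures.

Dipole B is on the axis of dipole A, so B₁ there is axial: B₁ = (μ₀/4π)·2m₁/r³ along +z.
B₁ = 2(10⁻⁷)(0.485)/(1.81)³ = 1.636×10⁻⁸ T.
τ = m₂ B₁ sinθ.
τ = (0.218)(1.636×10⁻⁸)·sin140° = 2.292×10⁻⁹ N·m.

τ ≈ 2.29×10⁻⁹ N·m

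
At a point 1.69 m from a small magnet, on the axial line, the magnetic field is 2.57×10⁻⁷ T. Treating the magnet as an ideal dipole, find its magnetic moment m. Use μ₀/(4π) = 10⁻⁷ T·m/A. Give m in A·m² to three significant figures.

m ≈ 6.20 A·m²

On axis B = (μ₀/4π)·2m/r³, so m = Br³·4π/(μ₀·2).
m = (2.57×10⁻⁷)·(1.69)³ / (2·10⁻⁷) = 6.202 A·m².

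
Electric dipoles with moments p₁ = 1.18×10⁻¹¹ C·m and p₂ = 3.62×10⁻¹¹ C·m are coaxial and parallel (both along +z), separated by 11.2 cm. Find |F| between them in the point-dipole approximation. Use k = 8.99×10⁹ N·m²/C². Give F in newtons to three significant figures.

F ≈ 1.46×10⁻⁷ N

On-axis field of dipole 1 at distance r: E = 2kp₁/r³. Force on dipole 2 is F = p₂·dE/dr (gradient along axis).
dE/dr = −6kp₁/r⁴, so |F| = 6kp₁p₂/r⁴ (attractive for aligned moments).
F = 6(8.99×10⁹)(1.18×10⁻¹¹)(3.62×10⁻¹¹)/(0.112)⁴ = 1.464×10⁻⁷ N.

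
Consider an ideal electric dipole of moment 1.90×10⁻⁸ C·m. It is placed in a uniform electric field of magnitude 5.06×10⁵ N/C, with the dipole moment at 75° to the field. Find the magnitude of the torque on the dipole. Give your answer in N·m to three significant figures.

Torque on an electric dipole: τ = pE sinθ.
τ = (1.90×10⁻⁸)(5.06×10⁵)·sin75° = 0.009286 N·m.

τ ≈ 0.00929 N·m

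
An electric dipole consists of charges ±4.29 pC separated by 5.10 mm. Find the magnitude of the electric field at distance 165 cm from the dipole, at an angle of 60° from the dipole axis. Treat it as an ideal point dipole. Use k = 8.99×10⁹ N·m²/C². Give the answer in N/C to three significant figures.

Dipole moment p = qd = (4.29×10⁻¹² C)(0.00510 m) = 2.188×10⁻¹⁴ C·m.
At angle θ the dipole field magnitude is E = (kp/r³)·√(1 + 3cos²θ).
kp/r³ = (8.99×10⁹)(2.188×10⁻¹⁴) / (1.65)³ = 4.379×10⁻⁵ N/C.
√(1 + 3cos²60°) = √(1 + 3·0.2500) = √1.7500 ≈ 1.3229.
E ≈ 4.379×10⁻⁵ × 1.323 = 5.793×10⁻⁵ N/C.

E ≈ 5.79×10⁻⁵ N/C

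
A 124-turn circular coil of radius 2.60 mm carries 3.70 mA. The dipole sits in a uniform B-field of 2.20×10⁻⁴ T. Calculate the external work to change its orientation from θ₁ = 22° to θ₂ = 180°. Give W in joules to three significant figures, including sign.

m = NIA = NIπa² = 124·(0.00370)·π·(0.00260)² = 9.744×10⁻⁶ A·m².
W_ext = ΔU = −mB cosθ₂ + mB cosθ₁ = mB(cosθ₁ − cosθ₂).
W = (9.744×10⁻⁶)(2.20×10⁻⁴)·(cos22° − cos180°) = (2.144×10⁻⁹)·(+1.9272) = 4.131×10⁻⁹ J.

W ≈ 4.13×10⁻⁹ J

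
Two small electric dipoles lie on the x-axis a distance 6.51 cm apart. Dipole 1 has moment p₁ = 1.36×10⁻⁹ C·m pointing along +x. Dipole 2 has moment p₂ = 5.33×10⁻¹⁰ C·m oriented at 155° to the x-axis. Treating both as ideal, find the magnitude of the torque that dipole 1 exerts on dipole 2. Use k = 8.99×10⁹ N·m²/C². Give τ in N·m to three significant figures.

The second dipole sits on the axis of the first, so the field there is axial: E₁ = 2kp₁/r³ along +x.
E₁ = 2(8.99×10⁹)(1.36×10⁻⁹)/(0.0651)³ = 8.863×10⁴ N/C.
Torque on the second dipole: τ = p₂ E₁ sinθ.
τ = (5.33×10⁻¹⁰)(8.863×10⁴)·sin155° = 1.996×10⁻⁵ N·m.

τ ≈ 2.00×10⁻⁵ N·m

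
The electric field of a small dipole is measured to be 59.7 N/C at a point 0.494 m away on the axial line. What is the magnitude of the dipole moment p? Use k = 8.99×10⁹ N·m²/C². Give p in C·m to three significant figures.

p ≈ 4.00×10⁻¹⁰ C·m

On axis E = 2kp/r³, so p = Er³/(2k).
p = (59.7)·(0.494)³ / (2·8.99×10⁹) = 4.003×10⁻¹⁰ C·m.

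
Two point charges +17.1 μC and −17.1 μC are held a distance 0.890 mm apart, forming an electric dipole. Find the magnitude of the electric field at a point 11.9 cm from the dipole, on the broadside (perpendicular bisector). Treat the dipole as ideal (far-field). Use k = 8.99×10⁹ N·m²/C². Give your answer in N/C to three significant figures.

Dipole moment p = qd = (1.71×10⁻⁵ C)(8.90×10⁻⁴ m) = 1.522×10⁻⁸ C·m.
In the equatorial plane E = kp/r³.
E = (8.99×10⁹)(1.522×10⁻⁸) / (0.119)³ = 8.120×10⁴ N/C.

E ≈ 8.12×10⁴ N/C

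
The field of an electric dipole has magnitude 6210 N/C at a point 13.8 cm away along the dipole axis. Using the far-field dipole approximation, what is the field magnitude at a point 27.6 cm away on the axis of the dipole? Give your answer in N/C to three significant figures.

E ≈ 776 N/C

Dipole fields scale as 1/r³ in the far field; the geometry is the same at both points.
E₂ = E₁ · (r₁/r₂)³ = 6210 · (13.8/27.6)³.
(r₁/r₂)³ = (0.5)³ = 0.125.
E₂ ≈ 776.2 N/C.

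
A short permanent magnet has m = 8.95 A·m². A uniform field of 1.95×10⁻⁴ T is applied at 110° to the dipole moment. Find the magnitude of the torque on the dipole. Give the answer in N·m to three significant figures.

τ ≈ 0.00164 N·m

Torque on a magnetic dipole: τ = mB sinθ.
τ = (8.95)(1.95×10⁻⁴)·sin110° = 0.001640 N·m.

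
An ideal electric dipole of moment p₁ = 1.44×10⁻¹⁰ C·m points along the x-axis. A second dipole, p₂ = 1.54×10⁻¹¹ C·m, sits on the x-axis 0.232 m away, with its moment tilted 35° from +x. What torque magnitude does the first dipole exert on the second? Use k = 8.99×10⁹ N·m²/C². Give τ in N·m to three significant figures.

The second dipole sits on the axis of the first, so the field there is axial: E₁ = 2kp₁/r³ along +x.
E₁ = 2(8.99×10⁹)(1.44×10⁻¹⁰)/(0.232)³ = 207.3 N/C.
Torque on the second dipole: τ = p₂ E₁ sinθ.
τ = (1.54×10⁻¹¹)(207.3)·sin35° = 1.831×10⁻⁹ N·m.

τ ≈ 1.83×10⁻⁹ N·m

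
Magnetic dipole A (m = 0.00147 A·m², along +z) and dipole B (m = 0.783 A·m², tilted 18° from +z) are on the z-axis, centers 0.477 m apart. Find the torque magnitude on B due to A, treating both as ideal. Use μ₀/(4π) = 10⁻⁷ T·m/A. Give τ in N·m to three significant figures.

Dipole B is on the axis of dipole A, so B₁ there is axial: B₁ = (μ₀/4π)·2m₁/r³ along +z.
B₁ = 2(10⁻⁷)(0.00147)/(0.477)³ = 2.709×10⁻⁹ T.
τ = m₂ B₁ sinθ.
τ = (0.783)(2.709×10⁻⁹)·sin18° = 6.554×10⁻¹⁰ N·m.

τ ≈ 6.55×10⁻¹⁰ N·m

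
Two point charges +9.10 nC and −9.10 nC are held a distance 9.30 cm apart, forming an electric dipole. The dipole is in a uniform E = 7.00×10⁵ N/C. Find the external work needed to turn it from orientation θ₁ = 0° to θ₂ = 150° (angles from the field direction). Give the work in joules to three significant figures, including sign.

W ≈ 0.00111 J

Dipole moment p = qd = (9.10×10⁻⁹ C)(0.0930 m) = 8.463×10⁻¹⁰ C·m.
W_ext = ΔU = U(θ₂) − U(θ₁) = −pE cosθ₂ − (−pE cosθ₁) = pE(cosθ₁ − cosθ₂).
W = (8.463×10⁻¹⁰)(7.00×10⁵)·(cos0° − cos150°) = (5.924×10⁻⁴)·(+1.8660) = 0.001105 J.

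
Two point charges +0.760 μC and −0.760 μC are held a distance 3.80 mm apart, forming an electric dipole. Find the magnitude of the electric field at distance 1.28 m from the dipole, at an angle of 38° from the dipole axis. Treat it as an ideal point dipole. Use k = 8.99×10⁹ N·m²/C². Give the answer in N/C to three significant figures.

E ≈ 20.9 N/C

Dipole moment p = qd = (7.60×10⁻⁷ C)(0.00380 m) = 2.888×10⁻⁹ C·m.
At angle θ the dipole field magnitude is E = (kp/r³)·√(1 + 3cos²θ).
kp/r³ = (8.99×10⁹)(2.888×10⁻⁹) / (1.28)³ = 12.38 N/C.
√(1 + 3cos²38°) = √(1 + 3·0.6210) = √2.8629 ≈ 1.6920.
E ≈ 12.38 × 1.692 = 20.95 N/C.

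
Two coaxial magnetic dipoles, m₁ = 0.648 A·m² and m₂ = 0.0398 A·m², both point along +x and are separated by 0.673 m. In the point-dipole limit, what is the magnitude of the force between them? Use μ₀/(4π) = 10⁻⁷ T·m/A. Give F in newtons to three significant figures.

F ≈ 7.54×10⁻⁸ N

On-axis B of dipole 1: B = (μ₀/4π)·2m₁/r³. Force on dipole 2: F = m₂·dB/dr.
dB/dr = −(μ₀/4π)·6m₁/r⁴, so |F| = (μ₀/4π)·6m₁m₂/r⁴.
F = 6(10⁻⁷)(0.648)(0.0398)/(0.673)⁴ = 7.543×10⁻⁸ N.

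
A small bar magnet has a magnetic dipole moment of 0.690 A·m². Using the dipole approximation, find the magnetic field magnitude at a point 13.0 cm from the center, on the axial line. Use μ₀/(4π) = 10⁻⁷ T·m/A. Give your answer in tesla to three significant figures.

On axis B = (μ₀/4π)·2m/r³.
B = 2·(10⁻⁷)·(0.690) / (0.130)³ = 6.281×10⁻⁵ T.

B ≈ 6.28×10⁻⁵ T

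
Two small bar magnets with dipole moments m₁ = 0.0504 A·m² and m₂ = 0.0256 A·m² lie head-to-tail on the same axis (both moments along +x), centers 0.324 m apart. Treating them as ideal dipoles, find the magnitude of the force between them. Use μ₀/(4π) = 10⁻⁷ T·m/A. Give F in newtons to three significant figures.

F ≈ 7.02×10⁻⁸ N

On-axis B of dipole 1: B = (μ₀/4π)·2m₁/r³. Force on dipole 2: F = m₂·dB/dr.
dB/dr = −(μ₀/4π)·6m₁/r⁴, so |F| = (μ₀/4π)·6m₁m₂/r⁴.
F = 6(10⁻⁷)(0.0504)(0.0256)/(0.324)⁴ = 7.025×10⁻⁸ N.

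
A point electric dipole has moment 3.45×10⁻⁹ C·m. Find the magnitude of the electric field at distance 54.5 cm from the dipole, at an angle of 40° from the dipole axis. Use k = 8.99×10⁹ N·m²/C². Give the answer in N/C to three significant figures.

At angle θ the dipole field magnitude is E = (kp/r³)·√(1 + 3cos²θ).
kp/r³ = (8.99×10⁹)(3.45×10⁻⁹) / (0.545)³ = 191.6 N/C.
√(1 + 3cos²40°) = √(1 + 3·0.5868) = √2.7605 ≈ 1.6615.
E ≈ 191.6 × 1.661 = 318.3 N/C.

E ≈ 318 N/C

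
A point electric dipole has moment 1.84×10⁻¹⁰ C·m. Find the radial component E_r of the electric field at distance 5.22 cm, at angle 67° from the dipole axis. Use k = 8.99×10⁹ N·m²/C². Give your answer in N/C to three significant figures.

E_r ≈ 9090 N/C

For a dipole, E_r = (2kp cosθ)/r³.
kp/r³ = (8.99×10⁹)(1.84×10⁻¹⁰)/(0.0522)³ = 1.163×10⁴ N/C.
E_r = 2·1.163×10⁴·cos67° = 9088 N/C.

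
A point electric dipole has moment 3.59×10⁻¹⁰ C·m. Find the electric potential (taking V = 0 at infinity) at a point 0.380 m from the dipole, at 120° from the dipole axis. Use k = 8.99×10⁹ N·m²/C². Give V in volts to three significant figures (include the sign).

The dipole potential is V = kp cosθ / r².
V = (8.99×10⁹)(3.59×10⁻¹⁰)·cos120° / (0.380)² = -11.18 V.

V ≈ -11.2 V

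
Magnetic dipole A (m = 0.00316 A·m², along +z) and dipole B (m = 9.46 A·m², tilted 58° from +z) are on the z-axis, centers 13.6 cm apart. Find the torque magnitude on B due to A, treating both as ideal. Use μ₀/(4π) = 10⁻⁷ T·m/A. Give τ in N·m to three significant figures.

Dipole B is on the axis of dipole A, so B₁ there is axial: B₁ = (μ₀/4π)·2m₁/r³ along +z.
B₁ = 2(10⁻⁷)(0.00316)/(0.136)³ = 2.512×10⁻⁷ T.
τ = m₂ B₁ sinθ.
τ = (9.46)(2.512×10⁻⁷)·sin58° = 2.016×10⁻⁶ N·m.

τ ≈ 2.02×10⁻⁶ N·m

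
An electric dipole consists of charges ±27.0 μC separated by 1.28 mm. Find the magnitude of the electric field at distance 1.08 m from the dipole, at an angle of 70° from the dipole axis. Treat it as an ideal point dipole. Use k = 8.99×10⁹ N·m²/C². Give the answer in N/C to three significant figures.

Dipole moment p = qd = (2.70×10⁻⁵ C)(0.00128 m) = 3.456×10⁻⁸ C·m.
At angle θ the dipole field magnitude is E = (kp/r³)·√(1 + 3cos²θ).
kp/r³ = (8.99×10⁹)(3.456×10⁻⁸) / (1.08)³ = 246.6 N/C.
√(1 + 3cos²70°) = √(1 + 3·0.1170) = √1.3509 ≈ 1.1623.
E ≈ 246.6 × 1.162 = 286.7 N/C.

E ≈ 287 N/C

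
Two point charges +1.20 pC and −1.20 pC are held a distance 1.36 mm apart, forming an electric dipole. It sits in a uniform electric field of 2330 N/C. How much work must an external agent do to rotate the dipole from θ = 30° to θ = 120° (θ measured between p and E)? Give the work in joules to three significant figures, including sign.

Dipole moment p = qd = (1.20×10⁻¹² C)(0.00136 m) = 1.632×10⁻¹⁵ C·m.
W_ext = ΔU = U(θ₂) − U(θ₁) = −pE cosθ₂ − (−pE cosθ₁) = pE(cosθ₁ − cosθ₂).
W = (1.632×10⁻¹⁵)(2330)·(cos30° − cos120°) = (3.803×10⁻¹²)·(+1.3660) = 5.194×10⁻¹² J.

W ≈ 5.19×10⁻¹² J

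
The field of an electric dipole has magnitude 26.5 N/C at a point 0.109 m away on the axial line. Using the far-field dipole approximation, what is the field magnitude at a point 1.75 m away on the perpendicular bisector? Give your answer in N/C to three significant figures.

Dipole fields scale as 1/r³ in the far field.
The axial field is twice the equatorial field at the same r, so the geometry factor is 1/2.
E₂ = E₁ · (1/2) · (r₁/r₂)³ = 26.5 · 0.5 · (0.109/1.75)³.
(r₁/r₂)³ = (0.06229)³ = 0.0002416.
E₂ ≈ 0.003202 N/C.

E ≈ 0.00320 N/C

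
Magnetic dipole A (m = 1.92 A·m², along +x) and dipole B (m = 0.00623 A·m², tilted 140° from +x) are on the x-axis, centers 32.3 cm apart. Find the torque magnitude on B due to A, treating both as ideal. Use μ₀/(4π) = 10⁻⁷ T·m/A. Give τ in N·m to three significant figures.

Dipole B is on the axis of dipole A, so B₁ there is axial: B₁ = (μ₀/4π)·2m₁/r³ along +x.
B₁ = 2(10⁻⁷)(1.92)/(0.323)³ = 1.140×10⁻⁵ T.
τ = m₂ B₁ sinθ.
τ = (0.00623)(1.140×10⁻⁵)·sin140° = 4.563×10⁻⁸ N·m.

τ ≈ 4.56×10⁻⁸ N·m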